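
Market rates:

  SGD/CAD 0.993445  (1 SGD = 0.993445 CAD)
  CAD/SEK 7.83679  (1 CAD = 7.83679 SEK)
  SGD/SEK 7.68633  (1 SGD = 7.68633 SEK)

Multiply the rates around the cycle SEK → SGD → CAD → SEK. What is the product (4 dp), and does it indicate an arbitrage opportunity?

1.0129 (arbitrage exists)

Around SEK → SGD → CAD → SEK: 1 ÷ 7.68633 × 0.993445 × 7.83679 = 1.012892
Product > 1; profitable direction is SEK → SGD → CAD → SEK.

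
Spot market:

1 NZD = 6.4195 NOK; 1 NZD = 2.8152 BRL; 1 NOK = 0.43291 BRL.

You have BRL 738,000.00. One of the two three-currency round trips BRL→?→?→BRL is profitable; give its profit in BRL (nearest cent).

Profitable loop is BRL → NOK → NZD → BRL:
BRL 738,000.00 ÷ 0.43291 = NOK 1,704,742.33
NOK 1,704,742.33 ÷ 6.4195 = NZD 265,556.87
NZD 265,556.87 × 2.8152 = BRL 747,595.70
Profit = BRL 747,595.70 − BRL 738,000.00

Profit: BRL 9,595.70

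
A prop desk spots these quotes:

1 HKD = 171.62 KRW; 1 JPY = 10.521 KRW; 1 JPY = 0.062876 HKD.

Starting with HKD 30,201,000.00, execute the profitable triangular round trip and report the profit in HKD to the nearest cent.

Profitable loop is HKD → KRW → JPY → HKD:
HKD 30,201,000.00 × 171.62 = KRW 5,183,095,620
KRW 5,183,095,620 ÷ 10.521 = JPY 492,642,869
JPY 492,642,869 × 0.062876 = HKD 30,975,413.00
Profit = HKD 30,975,413.00 − HKD 30,201,000.00

Profit: HKD 774,413.00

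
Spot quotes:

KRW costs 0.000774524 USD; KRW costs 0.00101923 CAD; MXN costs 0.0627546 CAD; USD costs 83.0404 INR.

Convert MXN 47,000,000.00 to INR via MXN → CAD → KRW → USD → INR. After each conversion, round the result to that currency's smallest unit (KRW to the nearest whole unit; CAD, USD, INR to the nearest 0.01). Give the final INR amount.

MXN 47,000,000.00 × 0.0627546 = CAD 2,949,466.20
CAD 2,949,466.20 ÷ 0.00101923 = KRW 2,893,818,078
KRW 2,893,818,078 × 0.000774524 = USD 2,241,331.55
USD 2,241,331.55 × 83.0404 = INR 186,121,068.44

INR 186,121,068.44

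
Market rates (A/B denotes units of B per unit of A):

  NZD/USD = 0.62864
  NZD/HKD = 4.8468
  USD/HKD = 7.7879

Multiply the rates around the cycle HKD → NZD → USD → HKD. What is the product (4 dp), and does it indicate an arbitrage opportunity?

Around HKD → NZD → USD → HKD: 1 ÷ 4.8468 × 0.62864 × 7.7879 = 1.010107
Product > 1; profitable direction is HKD → NZD → USD → HKD.

1.0101 (arbitrage exists)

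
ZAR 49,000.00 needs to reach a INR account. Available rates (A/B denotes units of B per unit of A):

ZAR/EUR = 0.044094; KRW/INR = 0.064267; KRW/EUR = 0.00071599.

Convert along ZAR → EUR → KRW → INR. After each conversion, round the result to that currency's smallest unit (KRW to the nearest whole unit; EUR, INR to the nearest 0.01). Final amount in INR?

ZAR 49,000.00 × 0.044094 = EUR 2,160.61
EUR 2,160.61 ÷ 0.00071599 = KRW 3,017,654
KRW 3,017,654 × 0.064267 = INR 193,935.57

INR 193,935.57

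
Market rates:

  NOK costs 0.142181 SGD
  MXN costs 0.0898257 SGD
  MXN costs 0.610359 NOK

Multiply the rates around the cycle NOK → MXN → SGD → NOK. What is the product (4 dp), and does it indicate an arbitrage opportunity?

Around NOK → MXN → SGD → NOK: 1 ÷ 0.610359 × 0.0898257 ÷ 0.142181 = 1.035079
Product > 1; profitable direction is NOK → MXN → SGD → NOK.

1.0351 (arbitrage exists)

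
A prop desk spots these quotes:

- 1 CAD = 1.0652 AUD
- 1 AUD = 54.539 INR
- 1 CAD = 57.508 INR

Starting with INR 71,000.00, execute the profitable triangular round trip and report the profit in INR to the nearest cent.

Profitable loop is INR → CAD → AUD → INR:
INR 71,000.00 ÷ 57.508 = CAD 1,234.61
CAD 1,234.61 × 1.0652 = AUD 1,315.11
AUD 1,315.11 × 54.539 = INR 71,724.65
Profit = INR 71,724.65 − INR 71,000.00

Profit: INR 724.65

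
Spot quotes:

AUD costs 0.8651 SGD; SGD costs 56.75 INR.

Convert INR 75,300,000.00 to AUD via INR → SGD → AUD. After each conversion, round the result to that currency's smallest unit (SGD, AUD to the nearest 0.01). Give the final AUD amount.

INR 75,300,000.00 ÷ 56.75 = SGD 1,326,872.25
SGD 1,326,872.25 ÷ 0.8651 = AUD 1,533,779.04

AUD 1,533,779.04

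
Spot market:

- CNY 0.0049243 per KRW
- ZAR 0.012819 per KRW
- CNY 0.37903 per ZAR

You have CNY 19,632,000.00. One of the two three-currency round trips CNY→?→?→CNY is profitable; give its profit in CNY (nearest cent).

Profitable loop is CNY → ZAR → KRW → CNY:
CNY 19,632,000.00 ÷ 0.37903 = ZAR 51,795,372.40
ZAR 51,795,372.40 ÷ 0.012819 = KRW 4,040,515,828
KRW 4,040,515,828 × 0.0049243 = CNY 19,896,712.09
Profit = CNY 19,896,712.09 − CNY 19,632,000.00

Profit: CNY 264,712.09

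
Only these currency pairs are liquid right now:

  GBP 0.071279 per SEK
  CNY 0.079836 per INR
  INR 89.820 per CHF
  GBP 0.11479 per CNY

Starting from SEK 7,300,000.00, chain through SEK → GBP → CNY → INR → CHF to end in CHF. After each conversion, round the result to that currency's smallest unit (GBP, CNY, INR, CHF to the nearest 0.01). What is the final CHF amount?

SEK 7,300,000.00 × 0.071279 = GBP 520,336.70
GBP 520,336.70 ÷ 0.11479 = CNY 4,532,944.51
CNY 4,532,944.51 ÷ 0.079836 = INR 56,778,201.69
INR 56,778,201.69 ÷ 89.820 = CHF 632,133.17

CHF 632,133.17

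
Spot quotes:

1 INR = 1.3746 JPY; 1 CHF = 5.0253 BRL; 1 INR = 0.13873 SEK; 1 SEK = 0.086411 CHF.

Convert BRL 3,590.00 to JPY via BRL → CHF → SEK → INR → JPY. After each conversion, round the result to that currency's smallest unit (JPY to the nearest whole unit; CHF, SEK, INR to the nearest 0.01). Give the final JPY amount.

BRL 3,590.00 ÷ 5.0253 = CHF 714.39
CHF 714.39 ÷ 0.086411 = SEK 8,267.35
SEK 8,267.35 ÷ 0.13873 = INR 59,593.09
INR 59,593.09 × 1.3746 = JPY 81,917

JPY 81,917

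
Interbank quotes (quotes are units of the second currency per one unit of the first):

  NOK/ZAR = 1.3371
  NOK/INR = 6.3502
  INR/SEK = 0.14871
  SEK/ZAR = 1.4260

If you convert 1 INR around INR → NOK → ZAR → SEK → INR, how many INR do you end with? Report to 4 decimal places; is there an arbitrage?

0.9929 (arbitrage exists)

Around INR → NOK → ZAR → SEK → INR: 1 ÷ 6.3502 × 1.3371 ÷ 1.4260 ÷ 0.14871 = 0.992926
Product < 1; profitable direction is INR → SEK → ZAR → NOK → INR.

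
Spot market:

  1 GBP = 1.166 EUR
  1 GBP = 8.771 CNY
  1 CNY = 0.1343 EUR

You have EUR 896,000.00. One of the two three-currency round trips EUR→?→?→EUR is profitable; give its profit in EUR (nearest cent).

Profitable loop is EUR → GBP → CNY → EUR:
EUR 896,000.00 ÷ 1.166 = GBP 768,439.11
GBP 768,439.11 × 8.771 = CNY 6,739,979.42
CNY 6,739,979.42 × 0.1343 = EUR 905,179.24
Profit = EUR 905,179.24 − EUR 896,000.00

Profit: EUR 9,179.24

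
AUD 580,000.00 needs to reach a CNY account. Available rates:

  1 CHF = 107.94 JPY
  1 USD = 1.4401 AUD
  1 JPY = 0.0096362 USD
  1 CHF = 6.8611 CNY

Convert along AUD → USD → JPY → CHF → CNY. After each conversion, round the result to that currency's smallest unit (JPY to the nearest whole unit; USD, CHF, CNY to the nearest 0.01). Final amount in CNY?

CNY 2,656,689.96

AUD 580,000.00 ÷ 1.4401 = USD 402,749.81
USD 402,749.81 ÷ 0.0096362 = JPY 41,795,501
JPY 41,795,501 ÷ 107.94 = CHF 387,210.50
CHF 387,210.50 × 6.8611 = CNY 2,656,689.96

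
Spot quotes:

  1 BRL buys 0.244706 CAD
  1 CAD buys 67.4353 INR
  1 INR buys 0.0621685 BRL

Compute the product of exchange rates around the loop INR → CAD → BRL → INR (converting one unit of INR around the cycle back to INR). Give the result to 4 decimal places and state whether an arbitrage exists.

Around INR → CAD → BRL → INR: 1 ÷ 67.4353 ÷ 0.244706 ÷ 0.0621685 = 0.974760
Product < 1; profitable direction is INR → BRL → CAD → INR.

0.9748 (arbitrage exists)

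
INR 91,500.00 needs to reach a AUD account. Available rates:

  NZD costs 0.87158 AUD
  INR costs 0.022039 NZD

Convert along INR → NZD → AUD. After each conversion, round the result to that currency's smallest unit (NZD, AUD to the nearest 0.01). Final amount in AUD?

INR 91,500.00 × 0.022039 = NZD 2,016.57
NZD 2,016.57 × 0.87158 = AUD 1,757.60

AUD 1,757.60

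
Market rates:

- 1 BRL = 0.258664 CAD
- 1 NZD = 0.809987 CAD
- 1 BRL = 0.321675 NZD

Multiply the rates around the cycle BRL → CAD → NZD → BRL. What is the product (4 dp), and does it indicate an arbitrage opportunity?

0.9928 (arbitrage exists)

Around BRL → CAD → NZD → BRL: 1 × 0.258664 ÷ 0.809987 ÷ 0.321675 = 0.992752
Product < 1; profitable direction is BRL → NZD → CAD → BRL.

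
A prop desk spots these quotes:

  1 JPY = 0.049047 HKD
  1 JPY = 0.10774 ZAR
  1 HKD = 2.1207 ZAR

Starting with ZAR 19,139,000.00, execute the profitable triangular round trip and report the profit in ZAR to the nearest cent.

Profitable loop is ZAR → HKD → JPY → ZAR:
ZAR 19,139,000.00 ÷ 2.1207 = HKD 9,024,850.29
HKD 9,024,850.29 ÷ 0.049047 = JPY 184,004,124
JPY 184,004,124 × 0.10774 = ZAR 19,824,604.35
Profit = ZAR 19,824,604.35 − ZAR 19,139,000.00

Profit: ZAR 685,604.35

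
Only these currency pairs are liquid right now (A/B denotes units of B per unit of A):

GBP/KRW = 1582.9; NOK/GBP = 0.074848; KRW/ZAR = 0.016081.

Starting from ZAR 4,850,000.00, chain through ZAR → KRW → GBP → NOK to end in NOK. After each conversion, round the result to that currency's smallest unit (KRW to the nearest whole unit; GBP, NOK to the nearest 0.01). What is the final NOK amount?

ZAR 4,850,000.00 ÷ 0.016081 = KRW 301,598,159
KRW 301,598,159 ÷ 1582.9 = GBP 190,535.19
GBP 190,535.19 ÷ 0.074848 = NOK 2,545,628.34

NOK 2,545,628.34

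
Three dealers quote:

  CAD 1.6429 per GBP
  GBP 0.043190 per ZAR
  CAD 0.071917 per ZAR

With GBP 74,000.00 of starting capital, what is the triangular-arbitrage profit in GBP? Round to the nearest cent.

Profit: GBP 1,001.33

Profitable loop is GBP → ZAR → CAD → GBP:
GBP 74,000.00 ÷ 0.043190 = ZAR 1,713,359.57
ZAR 1,713,359.57 × 0.071917 = CAD 123,219.68
CAD 123,219.68 ÷ 1.6429 = GBP 75,001.33
Profit = GBP 75,001.33 − GBP 74,000.00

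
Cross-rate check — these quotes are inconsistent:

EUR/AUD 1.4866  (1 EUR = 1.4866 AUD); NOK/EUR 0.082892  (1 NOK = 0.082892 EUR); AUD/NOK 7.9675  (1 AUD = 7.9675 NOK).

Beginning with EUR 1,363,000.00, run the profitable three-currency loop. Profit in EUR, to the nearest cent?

Profitable loop is EUR → NOK → AUD → EUR:
EUR 1,363,000.00 ÷ 0.082892 = NOK 16,443,082.57
NOK 16,443,082.57 ÷ 7.9675 = AUD 2,063,769.38
AUD 2,063,769.38 ÷ 1.4866 = EUR 1,388,247.94
Profit = EUR 1,388,247.94 − EUR 1,363,000.00

Profit: EUR 25,247.94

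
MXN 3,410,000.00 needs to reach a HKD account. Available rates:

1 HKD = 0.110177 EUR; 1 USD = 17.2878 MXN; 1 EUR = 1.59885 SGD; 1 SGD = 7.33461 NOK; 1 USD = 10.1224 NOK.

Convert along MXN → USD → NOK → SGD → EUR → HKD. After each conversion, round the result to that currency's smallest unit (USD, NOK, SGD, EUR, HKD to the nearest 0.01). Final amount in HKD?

HKD 1,545,334.42

MXN 3,410,000.00 ÷ 17.2878 = USD 197,248.93
USD 197,248.93 × 10.1224 = NOK 1,996,632.57
NOK 1,996,632.57 ÷ 7.33461 = SGD 272,220.69
SGD 272,220.69 ÷ 1.59885 = EUR 170,260.31
EUR 170,260.31 ÷ 0.110177 = HKD 1,545,334.42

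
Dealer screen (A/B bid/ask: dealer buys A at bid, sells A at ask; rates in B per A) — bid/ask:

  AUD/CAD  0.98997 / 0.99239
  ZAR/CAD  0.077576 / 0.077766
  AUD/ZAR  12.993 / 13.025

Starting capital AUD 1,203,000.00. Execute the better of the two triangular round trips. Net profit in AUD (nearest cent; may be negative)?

Net profit: AUD 18,856.12

Best loop AUD → ZAR → CAD → AUD:
AUD 1,203,000.00 × 12.993 (sell AUD at bid) = ZAR 15,630,579.00
ZAR 15,630,579.00 × 0.077576 (sell ZAR at bid) = CAD 1,212,557.80
CAD 1,212,557.80 ÷ 0.99239 (buy AUD at ask) = AUD 1,221,856.12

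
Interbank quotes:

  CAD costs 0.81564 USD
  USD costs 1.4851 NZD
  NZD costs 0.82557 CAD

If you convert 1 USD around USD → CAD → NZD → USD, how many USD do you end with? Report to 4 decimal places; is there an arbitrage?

Around USD → CAD → NZD → USD: 1 ÷ 0.81564 ÷ 0.82557 ÷ 1.4851 = 0.999981
Product ≈ 1 (deviation 0.002%, within rounding noise).

1.0000 (no arbitrage)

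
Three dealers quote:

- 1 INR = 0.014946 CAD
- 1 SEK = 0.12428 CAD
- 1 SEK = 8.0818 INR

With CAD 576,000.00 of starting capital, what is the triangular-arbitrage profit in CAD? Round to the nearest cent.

Profitable loop is CAD → INR → SEK → CAD:
CAD 576,000.00 ÷ 0.014946 = INR 38,538,739.46
INR 38,538,739.46 ÷ 8.0818 = SEK 4,768,583.66
SEK 4,768,583.66 × 0.12428 = CAD 592,639.58
Profit = CAD 592,639.58 − CAD 576,000.00

Profit: CAD 16,639.58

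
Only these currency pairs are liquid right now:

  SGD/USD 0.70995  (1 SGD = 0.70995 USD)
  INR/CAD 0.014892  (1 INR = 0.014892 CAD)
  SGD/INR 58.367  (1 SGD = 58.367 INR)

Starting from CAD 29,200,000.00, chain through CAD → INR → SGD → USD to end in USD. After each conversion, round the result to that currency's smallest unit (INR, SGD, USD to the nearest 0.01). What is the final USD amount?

CAD 29,200,000.00 ÷ 0.014892 = INR 1,960,784,313.73
INR 1,960,784,313.73 ÷ 58.367 = SGD 33,594,056.81
SGD 33,594,056.81 × 0.70995 = USD 23,850,100.63

USD 23,850,100.63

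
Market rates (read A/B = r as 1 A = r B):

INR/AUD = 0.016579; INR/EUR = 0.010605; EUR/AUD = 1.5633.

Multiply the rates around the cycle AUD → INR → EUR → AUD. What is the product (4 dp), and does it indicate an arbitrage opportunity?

1.0000 (no arbitrage)

Around AUD → INR → EUR → AUD: 1 ÷ 0.016579 × 0.010605 × 1.5633 = 0.999988
Product ≈ 1 (deviation 0.001%, within rounding noise).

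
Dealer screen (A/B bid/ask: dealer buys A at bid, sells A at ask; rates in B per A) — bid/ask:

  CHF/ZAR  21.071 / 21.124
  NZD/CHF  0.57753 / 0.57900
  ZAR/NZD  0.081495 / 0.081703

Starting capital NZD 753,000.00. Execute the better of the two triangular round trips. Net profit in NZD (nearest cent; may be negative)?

Net profit: NZD 532.95

Best loop NZD → ZAR → CHF → NZD:
NZD 753,000.00 ÷ 0.081703 (buy ZAR at ask) = ZAR 9,216,307.85
ZAR 9,216,307.85 ÷ 21.124 (buy CHF at ask) = CHF 436,295.58
CHF 436,295.58 ÷ 0.57900 (buy NZD at ask) = NZD 753,532.95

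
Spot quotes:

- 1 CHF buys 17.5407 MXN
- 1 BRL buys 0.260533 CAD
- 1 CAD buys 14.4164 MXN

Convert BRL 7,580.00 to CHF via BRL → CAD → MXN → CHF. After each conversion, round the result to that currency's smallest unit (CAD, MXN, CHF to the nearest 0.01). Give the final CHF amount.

CHF 1,623.09

BRL 7,580.00 × 0.260533 = CAD 1,974.84
CAD 1,974.84 × 14.4164 = MXN 28,470.08
MXN 28,470.08 ÷ 17.5407 = CHF 1,623.09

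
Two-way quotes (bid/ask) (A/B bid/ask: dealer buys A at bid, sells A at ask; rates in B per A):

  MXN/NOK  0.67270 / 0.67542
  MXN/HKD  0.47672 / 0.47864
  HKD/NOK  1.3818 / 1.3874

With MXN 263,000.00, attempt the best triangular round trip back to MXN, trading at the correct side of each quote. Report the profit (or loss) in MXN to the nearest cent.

Net profit: MXN 3,419.80

Best loop MXN → NOK → HKD → MXN:
MXN 263,000.00 × 0.67270 (sell MXN at bid) = NOK 176,920.10
NOK 176,920.10 ÷ 1.3874 (buy HKD at ask) = HKD 127,519.17
HKD 127,519.17 ÷ 0.47864 (buy MXN at ask) = MXN 266,419.80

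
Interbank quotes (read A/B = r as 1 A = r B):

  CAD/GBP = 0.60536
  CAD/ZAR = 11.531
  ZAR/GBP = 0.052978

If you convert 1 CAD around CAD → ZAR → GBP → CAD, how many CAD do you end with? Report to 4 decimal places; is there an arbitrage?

Around CAD → ZAR → GBP → CAD: 1 × 11.531 × 0.052978 ÷ 0.60536 = 1.009134
Product > 1; profitable direction is CAD → ZAR → GBP → CAD.

1.0091 (arbitrage exists)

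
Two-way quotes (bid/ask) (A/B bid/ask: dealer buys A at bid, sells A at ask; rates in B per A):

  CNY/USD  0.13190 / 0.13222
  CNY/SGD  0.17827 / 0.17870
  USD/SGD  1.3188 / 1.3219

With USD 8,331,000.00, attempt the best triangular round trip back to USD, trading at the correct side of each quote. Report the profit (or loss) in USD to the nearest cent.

Best loop USD → CNY → SGD → USD:
USD 8,331,000.00 ÷ 0.13222 (buy CNY at ask) = CNY 63,008,621.99
CNY 63,008,621.99 × 0.17827 (sell CNY at bid) = SGD 11,232,547.04
SGD 11,232,547.04 ÷ 1.3219 (buy USD at ask) = USD 8,497,274.41

Net profit: USD 166,274.41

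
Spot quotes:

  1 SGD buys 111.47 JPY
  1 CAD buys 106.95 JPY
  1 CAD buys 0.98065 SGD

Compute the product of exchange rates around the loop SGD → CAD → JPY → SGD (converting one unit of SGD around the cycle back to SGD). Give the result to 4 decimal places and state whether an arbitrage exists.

0.9784 (arbitrage exists)

Around SGD → CAD → JPY → SGD: 1 ÷ 0.98065 × 106.95 ÷ 111.47 = 0.978383
Product < 1; profitable direction is SGD → JPY → CAD → SGD.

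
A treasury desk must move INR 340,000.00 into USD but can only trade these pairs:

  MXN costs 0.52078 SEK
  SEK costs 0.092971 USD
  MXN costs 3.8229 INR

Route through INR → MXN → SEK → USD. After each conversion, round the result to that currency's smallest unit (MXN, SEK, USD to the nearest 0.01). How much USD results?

INR 340,000.00 ÷ 3.8229 = MXN 88,937.72
MXN 88,937.72 × 0.52078 = SEK 46,316.99
SEK 46,316.99 × 0.092971 = USD 4,306.14

USD 4,306.14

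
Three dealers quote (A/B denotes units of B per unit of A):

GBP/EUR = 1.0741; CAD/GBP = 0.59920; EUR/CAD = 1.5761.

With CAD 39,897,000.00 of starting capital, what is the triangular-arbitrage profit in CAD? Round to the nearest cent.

Profitable loop is CAD → GBP → EUR → CAD:
CAD 39,897,000.00 × 0.59920 = GBP 23,906,282.40
GBP 23,906,282.40 × 1.0741 = EUR 25,677,737.93
EUR 25,677,737.93 × 1.5761 = CAD 40,470,682.74
Profit = CAD 40,470,682.74 − CAD 39,897,000.00

Profit: CAD 573,682.74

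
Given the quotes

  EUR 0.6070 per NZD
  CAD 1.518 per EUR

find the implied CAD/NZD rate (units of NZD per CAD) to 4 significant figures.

1 CAD ÷ 1.518 = 0.658762 EUR
0.658762 EUR ÷ 0.6070 = 1.08527 NZD

CAD/NZD = 1.085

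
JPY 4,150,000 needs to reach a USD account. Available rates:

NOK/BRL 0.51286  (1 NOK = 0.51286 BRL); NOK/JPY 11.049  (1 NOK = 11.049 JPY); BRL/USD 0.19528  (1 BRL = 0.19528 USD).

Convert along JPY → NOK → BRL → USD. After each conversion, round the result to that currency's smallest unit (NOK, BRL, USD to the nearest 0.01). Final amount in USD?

USD 37,616.79

JPY 4,150,000 ÷ 11.049 = NOK 375,599.60
NOK 375,599.60 × 0.51286 = BRL 192,630.01
BRL 192,630.01 × 0.19528 = USD 37,616.79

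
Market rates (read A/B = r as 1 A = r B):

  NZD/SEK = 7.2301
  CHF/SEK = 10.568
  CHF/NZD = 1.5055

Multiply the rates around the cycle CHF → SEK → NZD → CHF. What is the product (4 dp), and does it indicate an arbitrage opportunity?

0.9709 (arbitrage exists)

Around CHF → SEK → NZD → CHF: 1 × 10.568 ÷ 7.2301 ÷ 1.5055 = 0.970885
Product < 1; profitable direction is CHF → NZD → SEK → CHF.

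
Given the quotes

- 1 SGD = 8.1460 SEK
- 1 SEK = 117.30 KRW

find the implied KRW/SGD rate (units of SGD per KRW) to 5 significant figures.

1 KRW ÷ 117.30 = 0.00852515 SEK
0.00852515 SEK ÷ 8.1460 = 0.00104654 SGD

KRW/SGD = 0.0010465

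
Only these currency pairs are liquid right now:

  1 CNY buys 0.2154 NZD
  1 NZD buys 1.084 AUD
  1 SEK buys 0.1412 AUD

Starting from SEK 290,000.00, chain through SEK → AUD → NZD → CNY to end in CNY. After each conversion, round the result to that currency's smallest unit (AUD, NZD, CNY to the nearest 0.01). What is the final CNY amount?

SEK 290,000.00 × 0.1412 = AUD 40,948.00
AUD 40,948.00 ÷ 1.084 = NZD 37,774.91
NZD 37,774.91 ÷ 0.2154 = CNY 175,370.98

CNY 175,370.98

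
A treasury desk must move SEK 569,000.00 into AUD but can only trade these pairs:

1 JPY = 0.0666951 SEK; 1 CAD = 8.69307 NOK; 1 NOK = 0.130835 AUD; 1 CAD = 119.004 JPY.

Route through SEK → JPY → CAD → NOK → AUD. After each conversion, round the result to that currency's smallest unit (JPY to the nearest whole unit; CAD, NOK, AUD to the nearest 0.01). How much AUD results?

AUD 81,536.84

SEK 569,000.00 ÷ 0.0666951 = JPY 8,531,361
JPY 8,531,361 ÷ 119.004 = CAD 71,689.70
CAD 71,689.70 × 8.69307 = NOK 623,203.58
NOK 623,203.58 × 0.130835 = AUD 81,536.84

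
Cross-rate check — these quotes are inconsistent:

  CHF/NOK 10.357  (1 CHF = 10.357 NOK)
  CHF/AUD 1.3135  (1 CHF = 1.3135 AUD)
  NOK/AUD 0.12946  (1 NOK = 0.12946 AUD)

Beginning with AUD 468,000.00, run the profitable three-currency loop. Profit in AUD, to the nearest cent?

Profit: AUD 9,733.12

Profitable loop is AUD → CHF → NOK → AUD:
AUD 468,000.00 ÷ 1.3135 = CHF 356,299.96
CHF 356,299.96 × 10.357 = NOK 3,690,198.71
NOK 3,690,198.71 × 0.12946 = AUD 477,733.12
Profit = AUD 477,733.12 − AUD 468,000.00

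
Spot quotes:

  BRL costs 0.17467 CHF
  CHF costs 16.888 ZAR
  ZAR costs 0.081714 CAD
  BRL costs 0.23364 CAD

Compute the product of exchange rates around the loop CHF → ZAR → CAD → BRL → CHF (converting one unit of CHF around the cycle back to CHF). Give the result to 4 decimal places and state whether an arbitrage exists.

Around CHF → ZAR → CAD → BRL → CHF: 1 × 16.888 × 0.081714 ÷ 0.23364 × 0.17467 = 1.031682
Product > 1; profitable direction is CHF → ZAR → CAD → BRL → CHF.

1.0317 (arbitrage exists)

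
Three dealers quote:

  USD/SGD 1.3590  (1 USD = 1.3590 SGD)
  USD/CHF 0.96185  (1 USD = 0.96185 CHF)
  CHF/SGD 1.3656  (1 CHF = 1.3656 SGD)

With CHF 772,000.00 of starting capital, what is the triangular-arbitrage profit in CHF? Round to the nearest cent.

Profit: CHF 26,740.86

Profitable loop is CHF → USD → SGD → CHF:
CHF 772,000.00 ÷ 0.96185 = USD 802,619.95
USD 802,619.95 × 1.3590 = SGD 1,090,760.51
SGD 1,090,760.51 ÷ 1.3656 = CHF 798,740.86
Profit = CHF 798,740.86 − CHF 772,000.00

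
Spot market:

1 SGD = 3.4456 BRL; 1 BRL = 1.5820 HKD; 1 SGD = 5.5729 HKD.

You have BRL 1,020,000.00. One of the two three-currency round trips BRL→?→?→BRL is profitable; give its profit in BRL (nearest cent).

Profitable loop is BRL → SGD → HKD → BRL:
BRL 1,020,000.00 ÷ 3.4456 = SGD 296,029.72
SGD 296,029.72 × 5.5729 = HKD 1,649,744.02
HKD 1,649,744.02 ÷ 1.5820 = BRL 1,042,821.76
Profit = BRL 1,042,821.76 − BRL 1,020,000.00

Profit: BRL 22,821.76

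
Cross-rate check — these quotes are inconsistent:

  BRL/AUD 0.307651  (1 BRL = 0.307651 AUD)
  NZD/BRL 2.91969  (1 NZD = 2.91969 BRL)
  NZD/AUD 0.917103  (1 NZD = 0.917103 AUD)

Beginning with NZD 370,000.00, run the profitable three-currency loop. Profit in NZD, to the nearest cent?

Profitable loop is NZD → AUD → BRL → NZD:
NZD 370,000.00 × 0.917103 = AUD 339,328.11
AUD 339,328.11 ÷ 0.307651 = BRL 1,102,964.43
BRL 1,102,964.43 ÷ 2.91969 = NZD 377,767.65
Profit = NZD 377,767.65 − NZD 370,000.00

Profit: NZD 7,767.65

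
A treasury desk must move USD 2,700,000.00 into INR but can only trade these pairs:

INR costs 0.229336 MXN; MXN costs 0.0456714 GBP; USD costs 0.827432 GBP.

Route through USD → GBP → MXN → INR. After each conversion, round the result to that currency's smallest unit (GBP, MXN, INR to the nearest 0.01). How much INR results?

INR 213,294,432.23

USD 2,700,000.00 × 0.827432 = GBP 2,234,066.40
GBP 2,234,066.40 ÷ 0.0456714 = MXN 48,916,091.91
MXN 48,916,091.91 ÷ 0.229336 = INR 213,294,432.23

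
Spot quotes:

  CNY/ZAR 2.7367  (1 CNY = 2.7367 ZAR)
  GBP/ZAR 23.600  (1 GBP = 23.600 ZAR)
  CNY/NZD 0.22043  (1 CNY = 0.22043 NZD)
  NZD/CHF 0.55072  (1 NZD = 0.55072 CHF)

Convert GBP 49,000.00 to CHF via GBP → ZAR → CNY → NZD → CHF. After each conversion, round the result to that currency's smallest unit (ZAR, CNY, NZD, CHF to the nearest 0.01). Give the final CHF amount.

GBP 49,000.00 × 23.600 = ZAR 1,156,400.00
ZAR 1,156,400.00 ÷ 2.7367 = CNY 422,552.71
CNY 422,552.71 × 0.22043 = NZD 93,143.29
NZD 93,143.29 × 0.55072 = CHF 51,295.87

CHF 51,295.87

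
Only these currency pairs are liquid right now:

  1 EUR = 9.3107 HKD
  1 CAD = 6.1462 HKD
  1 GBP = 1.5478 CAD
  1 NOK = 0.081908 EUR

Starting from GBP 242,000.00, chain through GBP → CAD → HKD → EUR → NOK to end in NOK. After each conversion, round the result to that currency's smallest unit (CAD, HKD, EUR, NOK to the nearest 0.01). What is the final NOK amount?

GBP 242,000.00 × 1.5478 = CAD 374,567.60
CAD 374,567.60 × 6.1462 = HKD 2,302,167.38
HKD 2,302,167.38 ÷ 9.3107 = EUR 247,260.40
EUR 247,260.40 ÷ 0.081908 = NOK 3,018,757.63

NOK 3,018,757.63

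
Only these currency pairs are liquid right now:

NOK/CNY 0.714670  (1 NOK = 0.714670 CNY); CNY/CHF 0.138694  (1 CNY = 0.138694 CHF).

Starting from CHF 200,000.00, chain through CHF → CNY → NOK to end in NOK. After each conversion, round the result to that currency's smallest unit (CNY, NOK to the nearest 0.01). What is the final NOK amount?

NOK 2,017,747.28

CHF 200,000.00 ÷ 0.138694 = CNY 1,442,023.45
CNY 1,442,023.45 ÷ 0.714670 = NOK 2,017,747.28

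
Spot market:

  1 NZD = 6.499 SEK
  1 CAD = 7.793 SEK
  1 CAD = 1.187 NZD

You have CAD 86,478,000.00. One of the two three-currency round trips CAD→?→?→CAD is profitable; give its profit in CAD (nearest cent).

Profit: CAD 882,086.89

Profitable loop is CAD → SEK → NZD → CAD:
CAD 86,478,000.00 × 7.793 = SEK 673,923,054.00
SEK 673,923,054.00 ÷ 6.499 = NZD 103,696,423.14
NZD 103,696,423.14 ÷ 1.187 = CAD 87,360,086.89
Profit = CAD 87,360,086.89 − CAD 86,478,000.00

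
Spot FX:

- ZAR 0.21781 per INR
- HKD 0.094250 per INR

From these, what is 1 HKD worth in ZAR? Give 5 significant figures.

HKD/ZAR = 2.3110

1 HKD ÷ 0.094250 = 10.6101 INR
10.6101 INR × 0.21781 = 2.31098 ZAR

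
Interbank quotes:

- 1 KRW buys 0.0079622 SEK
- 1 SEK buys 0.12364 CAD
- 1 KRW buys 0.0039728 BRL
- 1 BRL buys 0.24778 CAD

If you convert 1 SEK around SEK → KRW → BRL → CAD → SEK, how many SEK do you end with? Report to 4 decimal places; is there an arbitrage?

Around SEK → KRW → BRL → CAD → SEK: 1 ÷ 0.0079622 × 0.0039728 × 0.24778 ÷ 0.12364 = 0.999933
Product ≈ 1 (deviation 0.007%, within rounding noise).

0.9999 (no arbitrage)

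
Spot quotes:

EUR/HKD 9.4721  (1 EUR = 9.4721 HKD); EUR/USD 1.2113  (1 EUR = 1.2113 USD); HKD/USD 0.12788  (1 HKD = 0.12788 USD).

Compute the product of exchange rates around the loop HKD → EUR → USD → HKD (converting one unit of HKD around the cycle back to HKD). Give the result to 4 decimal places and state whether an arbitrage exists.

Around HKD → EUR → USD → HKD: 1 ÷ 9.4721 × 1.2113 ÷ 0.12788 = 1.000006
Product ≈ 1 (deviation 0.001%, within rounding noise).

1.0000 (no arbitrage)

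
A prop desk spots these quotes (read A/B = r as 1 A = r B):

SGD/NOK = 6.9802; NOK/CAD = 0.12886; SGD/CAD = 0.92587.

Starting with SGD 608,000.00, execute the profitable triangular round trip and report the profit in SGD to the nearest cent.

Profitable loop is SGD → CAD → NOK → SGD:
SGD 608,000.00 × 0.92587 = CAD 562,928.96
CAD 562,928.96 ÷ 0.12886 = NOK 4,368,531.43
NOK 4,368,531.43 ÷ 6.9802 = SGD 625,846.17
Profit = SGD 625,846.17 − SGD 608,000.00

Profit: SGD 17,846.17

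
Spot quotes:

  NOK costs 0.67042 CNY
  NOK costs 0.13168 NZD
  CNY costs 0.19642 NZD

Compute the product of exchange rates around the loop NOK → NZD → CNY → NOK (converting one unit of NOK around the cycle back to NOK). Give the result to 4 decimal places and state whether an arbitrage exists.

1.0000 (no arbitrage)

Around NOK → NZD → CNY → NOK: 1 × 0.13168 ÷ 0.19642 ÷ 0.67042 = 0.999970
Product ≈ 1 (deviation 0.003%, within rounding noise).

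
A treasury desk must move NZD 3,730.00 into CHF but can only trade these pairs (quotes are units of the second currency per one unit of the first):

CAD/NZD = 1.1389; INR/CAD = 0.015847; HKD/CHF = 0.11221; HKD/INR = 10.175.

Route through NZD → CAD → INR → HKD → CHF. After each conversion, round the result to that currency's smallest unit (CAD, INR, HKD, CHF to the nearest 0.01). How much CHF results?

CHF 2,279.15

NZD 3,730.00 ÷ 1.1389 = CAD 3,275.09
CAD 3,275.09 ÷ 0.015847 = INR 206,669.40
INR 206,669.40 ÷ 10.175 = HKD 20,311.49
HKD 20,311.49 × 0.11221 = CHF 2,279.15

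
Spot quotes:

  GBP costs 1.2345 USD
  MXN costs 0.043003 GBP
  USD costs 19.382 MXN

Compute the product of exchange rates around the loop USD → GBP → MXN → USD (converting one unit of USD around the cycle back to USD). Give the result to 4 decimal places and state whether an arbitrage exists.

Around USD → GBP → MXN → USD: 1 ÷ 1.2345 ÷ 0.043003 ÷ 19.382 = 0.971878
Product < 1; profitable direction is USD → MXN → GBP → USD.

0.9719 (arbitrage exists)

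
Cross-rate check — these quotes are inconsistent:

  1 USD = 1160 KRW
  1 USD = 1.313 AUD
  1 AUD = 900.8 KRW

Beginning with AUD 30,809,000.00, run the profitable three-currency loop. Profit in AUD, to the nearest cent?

Profit: AUD 604,238.86

Profitable loop is AUD → KRW → USD → AUD:
AUD 30,809,000.00 × 900.8 = KRW 27,752,747,200
KRW 27,752,747,200 ÷ 1160 = USD 23,924,782.07
USD 23,924,782.07 × 1.313 = AUD 31,413,238.86
Profit = AUD 31,413,238.86 − AUD 30,809,000.00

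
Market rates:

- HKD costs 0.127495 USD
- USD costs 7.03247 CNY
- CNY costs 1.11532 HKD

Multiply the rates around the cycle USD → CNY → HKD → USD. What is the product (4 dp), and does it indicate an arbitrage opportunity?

Around USD → CNY → HKD → USD: 1 × 7.03247 × 1.11532 × 0.127495 = 1.000001
Product ≈ 1 (deviation 0.000%, within rounding noise).

1.0000 (no arbitrage)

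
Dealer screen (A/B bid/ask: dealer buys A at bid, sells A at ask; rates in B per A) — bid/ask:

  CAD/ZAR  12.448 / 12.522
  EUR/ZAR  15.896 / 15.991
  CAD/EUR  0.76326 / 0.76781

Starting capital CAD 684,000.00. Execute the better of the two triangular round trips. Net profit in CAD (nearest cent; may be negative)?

Net profit: CAD 9,467.79

Best loop CAD → ZAR → EUR → CAD:
CAD 684,000.00 × 12.448 (sell CAD at bid) = ZAR 8,514,432.00
ZAR 8,514,432.00 ÷ 15.991 (buy EUR at ask) = EUR 532,451.50
EUR 532,451.50 ÷ 0.76781 (buy CAD at ask) = CAD 693,467.79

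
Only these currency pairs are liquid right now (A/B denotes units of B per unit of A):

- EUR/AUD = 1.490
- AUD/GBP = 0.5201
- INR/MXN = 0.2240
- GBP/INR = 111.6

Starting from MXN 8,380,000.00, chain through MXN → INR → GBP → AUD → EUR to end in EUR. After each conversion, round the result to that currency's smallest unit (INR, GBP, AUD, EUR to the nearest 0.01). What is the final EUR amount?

EUR 432,572.28

MXN 8,380,000.00 ÷ 0.2240 = INR 37,410,714.29
INR 37,410,714.29 ÷ 111.6 = GBP 335,221.45
GBP 335,221.45 ÷ 0.5201 = AUD 644,532.69
AUD 644,532.69 ÷ 1.490 = EUR 432,572.28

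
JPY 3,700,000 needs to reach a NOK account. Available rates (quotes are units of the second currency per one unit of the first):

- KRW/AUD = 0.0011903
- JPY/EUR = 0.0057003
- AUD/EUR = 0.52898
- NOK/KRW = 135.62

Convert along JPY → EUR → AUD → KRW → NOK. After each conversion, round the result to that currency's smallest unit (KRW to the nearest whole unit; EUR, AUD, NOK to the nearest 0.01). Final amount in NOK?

NOK 246,990.36

JPY 3,700,000 × 0.0057003 = EUR 21,091.11
EUR 21,091.11 ÷ 0.52898 = AUD 39,871.28
AUD 39,871.28 ÷ 0.0011903 = KRW 33,496,833
KRW 33,496,833 ÷ 135.62 = NOK 246,990.36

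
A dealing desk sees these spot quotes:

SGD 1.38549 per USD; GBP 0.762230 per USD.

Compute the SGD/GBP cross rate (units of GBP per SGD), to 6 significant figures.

1 SGD ÷ 1.38549 = 0.721766 USD
0.721766 USD × 0.762230 = 0.550152 GBP

SGD/GBP = 0.550152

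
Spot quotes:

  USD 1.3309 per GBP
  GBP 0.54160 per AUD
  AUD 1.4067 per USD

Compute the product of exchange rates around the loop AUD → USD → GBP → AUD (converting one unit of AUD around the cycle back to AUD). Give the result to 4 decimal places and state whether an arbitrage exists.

Around AUD → USD → GBP → AUD: 1 ÷ 1.4067 ÷ 1.3309 ÷ 0.54160 = 0.986221
Product < 1; profitable direction is AUD → GBP → USD → AUD.

0.9862 (arbitrage exists)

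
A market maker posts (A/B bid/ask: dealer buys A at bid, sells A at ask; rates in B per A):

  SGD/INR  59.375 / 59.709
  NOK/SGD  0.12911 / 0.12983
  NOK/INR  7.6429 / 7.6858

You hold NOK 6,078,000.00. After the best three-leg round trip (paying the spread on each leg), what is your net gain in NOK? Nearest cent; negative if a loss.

Net result: NOK -15,732.16 (no profitable arbitrage after spreads)

Best loop NOK → SGD → INR → NOK:
NOK 6,078,000.00 × 0.12911 (sell NOK at bid) = SGD 784,730.58
SGD 784,730.58 × 59.375 (sell SGD at bid) = INR 46,593,378.19
INR 46,593,378.19 ÷ 7.6858 (buy NOK at ask) = NOK 6,062,267.84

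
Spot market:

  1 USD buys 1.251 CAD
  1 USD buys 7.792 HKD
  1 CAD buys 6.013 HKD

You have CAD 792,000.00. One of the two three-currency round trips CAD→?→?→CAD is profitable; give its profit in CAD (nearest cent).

Profit: CAD 28,399.92

Profitable loop is CAD → USD → HKD → CAD:
CAD 792,000.00 ÷ 1.251 = USD 633,093.53
USD 633,093.53 × 7.792 = HKD 4,933,064.75
HKD 4,933,064.75 ÷ 6.013 = CAD 820,399.92
Profit = CAD 820,399.92 − CAD 792,000.00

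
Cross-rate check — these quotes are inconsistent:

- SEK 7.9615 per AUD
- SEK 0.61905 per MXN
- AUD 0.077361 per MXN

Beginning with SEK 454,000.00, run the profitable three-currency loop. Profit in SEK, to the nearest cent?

Profit: SEK 2,314.85

Profitable loop is SEK → AUD → MXN → SEK:
SEK 454,000.00 ÷ 7.9615 = AUD 57,024.43
AUD 57,024.43 ÷ 0.077361 = MXN 737,121.16
MXN 737,121.16 × 0.61905 = SEK 456,314.85
Profit = SEK 456,314.85 − SEK 454,000.00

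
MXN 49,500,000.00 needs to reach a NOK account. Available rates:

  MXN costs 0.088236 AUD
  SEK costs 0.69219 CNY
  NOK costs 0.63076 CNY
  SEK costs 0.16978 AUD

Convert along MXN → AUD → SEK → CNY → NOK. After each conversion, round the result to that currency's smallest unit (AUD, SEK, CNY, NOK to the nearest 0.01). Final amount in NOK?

NOK 28,230,960.73

MXN 49,500,000.00 × 0.088236 = AUD 4,367,682.00
AUD 4,367,682.00 ÷ 0.16978 = SEK 25,725,538.93
SEK 25,725,538.93 × 0.69219 = CNY 17,806,960.79
CNY 17,806,960.79 ÷ 0.63076 = NOK 28,230,960.73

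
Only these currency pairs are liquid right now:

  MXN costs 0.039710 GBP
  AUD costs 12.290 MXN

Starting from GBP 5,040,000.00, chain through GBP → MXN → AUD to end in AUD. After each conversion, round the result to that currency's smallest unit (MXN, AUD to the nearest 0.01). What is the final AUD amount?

AUD 10,327,109.13

GBP 5,040,000.00 ÷ 0.039710 = MXN 126,920,171.24
MXN 126,920,171.24 ÷ 12.290 = AUD 10,327,109.13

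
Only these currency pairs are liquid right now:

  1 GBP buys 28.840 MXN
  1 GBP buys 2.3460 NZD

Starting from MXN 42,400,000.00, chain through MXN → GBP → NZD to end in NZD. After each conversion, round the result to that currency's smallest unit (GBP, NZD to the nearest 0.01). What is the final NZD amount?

NZD 3,449,043.01

MXN 42,400,000.00 ÷ 28.840 = GBP 1,470,180.31
GBP 1,470,180.31 × 2.3460 = NZD 3,449,043.01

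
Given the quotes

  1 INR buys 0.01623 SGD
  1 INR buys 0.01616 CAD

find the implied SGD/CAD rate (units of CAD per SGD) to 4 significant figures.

1 SGD ÷ 0.01623 = 61.6143 INR
61.6143 INR × 0.01616 = 0.995687 CAD

SGD/CAD = 0.9957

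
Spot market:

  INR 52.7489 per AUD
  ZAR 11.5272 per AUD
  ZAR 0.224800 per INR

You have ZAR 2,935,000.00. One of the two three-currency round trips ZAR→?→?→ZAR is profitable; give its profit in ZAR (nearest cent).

Profit: ZAR 84,214.66

Profitable loop is ZAR → AUD → INR → ZAR:
ZAR 2,935,000.00 ÷ 11.5272 = AUD 254,615.17
AUD 254,615.17 × 52.7489 = INR 13,430,670.20
INR 13,430,670.20 × 0.224800 = ZAR 3,019,214.66
Profit = ZAR 3,019,214.66 − ZAR 2,935,000.00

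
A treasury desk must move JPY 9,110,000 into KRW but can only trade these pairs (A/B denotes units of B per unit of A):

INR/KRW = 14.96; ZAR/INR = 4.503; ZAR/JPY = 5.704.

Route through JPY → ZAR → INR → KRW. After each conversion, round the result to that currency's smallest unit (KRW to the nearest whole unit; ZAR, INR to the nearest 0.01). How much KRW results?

JPY 9,110,000 ÷ 5.704 = ZAR 1,597,124.82
ZAR 1,597,124.82 × 4.503 = INR 7,191,853.06
INR 7,191,853.06 × 14.96 = KRW 107,590,122

KRW 107,590,122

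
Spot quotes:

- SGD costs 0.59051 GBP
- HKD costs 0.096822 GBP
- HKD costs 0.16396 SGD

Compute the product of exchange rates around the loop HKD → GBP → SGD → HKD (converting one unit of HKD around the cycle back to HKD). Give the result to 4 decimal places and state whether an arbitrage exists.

Around HKD → GBP → SGD → HKD: 1 × 0.096822 ÷ 0.59051 ÷ 0.16396 = 1.000020
Product ≈ 1 (deviation 0.002%, within rounding noise).

1.0000 (no arbitrage)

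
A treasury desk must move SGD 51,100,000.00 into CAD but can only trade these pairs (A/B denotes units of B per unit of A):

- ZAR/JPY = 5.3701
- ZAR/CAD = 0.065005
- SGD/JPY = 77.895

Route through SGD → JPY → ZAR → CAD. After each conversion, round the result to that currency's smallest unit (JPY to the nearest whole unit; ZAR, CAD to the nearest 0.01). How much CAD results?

CAD 48,183,114.78

SGD 51,100,000.00 × 77.895 = JPY 3,980,434,500
JPY 3,980,434,500 ÷ 5.3701 = ZAR 741,221,671.85
ZAR 741,221,671.85 × 0.065005 = CAD 48,183,114.78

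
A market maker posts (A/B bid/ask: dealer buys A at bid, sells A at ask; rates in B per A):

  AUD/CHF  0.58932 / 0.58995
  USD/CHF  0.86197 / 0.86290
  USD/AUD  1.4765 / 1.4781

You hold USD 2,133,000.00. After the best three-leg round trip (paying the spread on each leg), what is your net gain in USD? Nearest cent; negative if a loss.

Net profit: USD 17,874.24

Best loop USD → AUD → CHF → USD:
USD 2,133,000.00 × 1.4765 (sell USD at bid) = AUD 3,149,374.50
AUD 3,149,374.50 × 0.58932 (sell AUD at bid) = CHF 1,855,989.38
CHF 1,855,989.38 ÷ 0.86290 (buy USD at ask) = USD 2,150,874.24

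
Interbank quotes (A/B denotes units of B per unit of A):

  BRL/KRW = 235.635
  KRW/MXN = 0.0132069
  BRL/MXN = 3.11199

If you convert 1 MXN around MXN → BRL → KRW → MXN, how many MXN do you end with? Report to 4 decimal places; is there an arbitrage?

1.0000 (no arbitrage)

Around MXN → BRL → KRW → MXN: 1 ÷ 3.11199 × 235.635 × 0.0132069 = 1.000006
Product ≈ 1 (deviation 0.001%, within rounding noise).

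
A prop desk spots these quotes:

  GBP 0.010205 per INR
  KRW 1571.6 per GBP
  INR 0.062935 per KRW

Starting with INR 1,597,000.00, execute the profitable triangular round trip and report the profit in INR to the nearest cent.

Profit: INR 14,952.28

Profitable loop is INR → GBP → KRW → INR:
INR 1,597,000.00 × 0.010205 = GBP 16,297.39
GBP 16,297.39 × 1571.6 = KRW 25,612,970
KRW 25,612,970 × 0.062935 = INR 1,611,952.28
Profit = INR 1,611,952.28 − INR 1,597,000.00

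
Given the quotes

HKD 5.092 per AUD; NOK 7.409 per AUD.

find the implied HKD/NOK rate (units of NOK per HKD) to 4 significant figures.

HKD/NOK = 1.455

1 HKD ÷ 5.092 = 0.196386 AUD
0.196386 AUD × 7.409 = 1.45503 NOK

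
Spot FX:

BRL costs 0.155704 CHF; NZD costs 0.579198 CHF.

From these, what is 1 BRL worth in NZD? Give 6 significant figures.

BRL/NZD = 0.268827

1 BRL × 0.155704 = 0.155704 CHF
0.155704 CHF ÷ 0.579198 = 0.268827 NZD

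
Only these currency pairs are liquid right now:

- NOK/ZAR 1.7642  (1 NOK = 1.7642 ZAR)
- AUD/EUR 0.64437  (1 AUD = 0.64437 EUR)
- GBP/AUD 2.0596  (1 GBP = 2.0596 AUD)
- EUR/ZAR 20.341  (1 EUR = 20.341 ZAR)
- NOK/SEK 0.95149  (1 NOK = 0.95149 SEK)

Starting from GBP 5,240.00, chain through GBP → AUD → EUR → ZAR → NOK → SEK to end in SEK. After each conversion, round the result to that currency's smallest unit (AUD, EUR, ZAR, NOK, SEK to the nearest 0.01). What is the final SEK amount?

GBP 5,240.00 × 2.0596 = AUD 10,792.30
AUD 10,792.30 × 0.64437 = EUR 6,954.23
EUR 6,954.23 × 20.341 = ZAR 141,455.99
ZAR 141,455.99 ÷ 1.7642 = NOK 80,181.38
NOK 80,181.38 × 0.95149 = SEK 76,291.78

SEK 76,291.78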